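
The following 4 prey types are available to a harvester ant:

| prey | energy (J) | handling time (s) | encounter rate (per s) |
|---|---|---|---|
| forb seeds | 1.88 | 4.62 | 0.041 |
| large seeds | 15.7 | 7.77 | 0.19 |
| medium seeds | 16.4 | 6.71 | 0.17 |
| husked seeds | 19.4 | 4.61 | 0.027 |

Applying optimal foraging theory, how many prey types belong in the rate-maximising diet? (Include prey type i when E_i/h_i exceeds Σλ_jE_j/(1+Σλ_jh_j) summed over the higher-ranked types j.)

3

Rank by E/h (J/s): husked seeds 4.21, medium seeds 2.44, large seeds 2.02, forb seeds 0.407. Include each in turn until the next type's E/h falls below the running intake rate.
Rate on top 1: 0.4658. medium seeds: 2.44 > 0.4658 → include.
Rate on top 2: 1.462. large seeds: 2.02 > 1.462 → include.
Rate on top 3: 1.682. forb seeds: 0.407 < 1.682 → exclude; stop.
Optimal diet: husked seeds, medium seeds, large seeds — 3 of 4 types.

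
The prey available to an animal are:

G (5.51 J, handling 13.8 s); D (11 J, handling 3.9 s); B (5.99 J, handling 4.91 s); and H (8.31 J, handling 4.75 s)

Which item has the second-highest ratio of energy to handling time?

Profitability E/h (J/s): G = 5.51/13.8 = 0.399, D = 11/3.9 = 2.82, B = 5.99/4.91 = 1.22, H = 8.31/4.75 = 1.75.
Ranked: D > H > B > G.

H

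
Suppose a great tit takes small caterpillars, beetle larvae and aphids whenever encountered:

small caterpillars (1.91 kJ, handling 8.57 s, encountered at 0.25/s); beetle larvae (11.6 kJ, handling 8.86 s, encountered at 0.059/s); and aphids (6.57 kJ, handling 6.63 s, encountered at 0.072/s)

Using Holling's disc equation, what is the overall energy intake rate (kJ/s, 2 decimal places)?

0.39 kJ/s

R = (0.25×1.91 + 0.059×11.6 + 0.072×6.57) / (1 + 0.25×8.57 + 0.059×8.86 + 0.072×6.63) = 1.635/4.143 = 0.3947 kJ/s.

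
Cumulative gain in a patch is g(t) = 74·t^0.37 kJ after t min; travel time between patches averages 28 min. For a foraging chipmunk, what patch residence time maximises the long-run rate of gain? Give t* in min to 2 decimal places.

Optimal t* satisfies g'(t*) = g(t*)/(T + t*).
g'(t) = 0.37·74·t^-0.63. Setting 0.37·74·t^-0.63 = 74·t^0.37/(28+t) gives 0.37(28+t) = t, so 0.63·t = 0.37×28.
t* = 0.37×28/0.63 = 16.44 min.

16.44 min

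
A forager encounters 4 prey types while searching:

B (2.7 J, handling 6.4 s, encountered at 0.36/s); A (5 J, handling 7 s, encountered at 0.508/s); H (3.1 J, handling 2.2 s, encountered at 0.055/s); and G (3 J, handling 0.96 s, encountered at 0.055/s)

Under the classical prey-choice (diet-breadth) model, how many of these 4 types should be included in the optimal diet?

3

Profitabilities (E/h, J/s): G 3.12, H 1.41, A 0.714, B 0.422. Add prey in this order while the next type's profitability exceeds the intake rate on those already taken.
Rate on top 1: 0.1567. H: 1.41 > 0.1567 → include.
Rate on top 2: 0.2858. A: 0.714 > 0.2858 → include.
Rate on top 3: 0.608. B: 0.422 < 0.608 → exclude; stop.
Optimal diet: G, H, A — 3 of 4 types.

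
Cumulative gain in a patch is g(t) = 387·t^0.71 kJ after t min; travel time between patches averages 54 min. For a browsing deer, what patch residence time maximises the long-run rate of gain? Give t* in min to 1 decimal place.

132.2 min

Optimal t* satisfies g'(t*) = g(t*)/(T + t*).
g'(t) = 0.71·387·t^-0.29. Setting 0.71·387·t^-0.29 = 387·t^0.71/(54+t) gives 0.71(54+t) = t, so 0.29·t = 0.71×54.
t* = 0.71×54/0.29 = 132.2 min.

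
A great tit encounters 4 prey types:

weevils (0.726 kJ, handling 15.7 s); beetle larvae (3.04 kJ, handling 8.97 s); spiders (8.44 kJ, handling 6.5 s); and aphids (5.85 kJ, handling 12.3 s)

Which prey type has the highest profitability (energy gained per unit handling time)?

spiders

Profitability E/h (kJ/s): weevils = 0.726/15.7 = 0.0462, beetle larvae = 3.04/8.97 = 0.339, spiders = 8.44/6.5 = 1.3, aphids = 5.85/12.3 = 0.476.
Ranked: spiders > aphids > beetle larvae > weevils.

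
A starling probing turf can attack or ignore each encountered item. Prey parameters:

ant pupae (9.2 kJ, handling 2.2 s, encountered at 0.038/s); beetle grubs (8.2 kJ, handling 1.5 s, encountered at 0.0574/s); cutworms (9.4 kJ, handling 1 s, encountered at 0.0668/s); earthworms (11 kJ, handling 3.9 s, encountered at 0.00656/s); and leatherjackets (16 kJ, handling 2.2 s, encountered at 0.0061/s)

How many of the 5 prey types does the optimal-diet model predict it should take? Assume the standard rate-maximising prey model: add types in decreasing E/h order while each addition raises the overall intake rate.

Profitabilities (E/h, kJ/s): cutworms 9.4, leatherjackets 7.27, beetle grubs 5.47, ant pupae 4.18, earthworms 2.82. Add prey in this order while the next type's profitability exceeds the intake rate on those already taken.
Rate on top 1: 0.5886. leatherjackets: 7.27 > 0.5886 → include.
Rate on top 2: 0.6716. beetle grubs: 5.47 > 0.6716 → include.
Rate on top 3: 1.026. ant pupae: 4.18 > 1.026 → include.
Rate on top 4: 1.237. earthworms: 2.82 > 1.237 → include.
Optimal diet: cutworms, leatherjackets, beetle grubs, ant pupae, earthworms — 5 of 5 types.

5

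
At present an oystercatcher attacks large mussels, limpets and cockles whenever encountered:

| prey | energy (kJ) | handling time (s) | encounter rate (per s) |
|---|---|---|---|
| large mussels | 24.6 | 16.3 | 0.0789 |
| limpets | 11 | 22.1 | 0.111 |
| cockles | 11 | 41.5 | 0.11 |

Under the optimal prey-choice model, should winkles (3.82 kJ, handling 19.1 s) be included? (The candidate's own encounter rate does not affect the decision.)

On large mussels, limpets and cockles alone, R = ΣλE/(1+Σλh) = 4.372/9.304 = 0.4699 kJ/s.
Profitability of winkles: 3.82/19.1 = 0.2 kJ/s.
0.2 < 0.4699, so adding winkles would lower the average — exclude it.

No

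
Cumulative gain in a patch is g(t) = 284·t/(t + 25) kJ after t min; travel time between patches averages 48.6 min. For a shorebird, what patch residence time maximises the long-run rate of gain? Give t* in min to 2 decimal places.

34.86 min

Maximise g(t)/(T+t): set derivative to zero → g'(t)(T+t) = g(t).
g'(t) = 284·25/(t + 25)². Setting 284·25/(t+25)² = 284t/[(t+25)(48.6+t)] gives 25(48.6+t) = t(t+25), so t² = 25×48.6 = 1215.
t* = √1215 = 34.86 min.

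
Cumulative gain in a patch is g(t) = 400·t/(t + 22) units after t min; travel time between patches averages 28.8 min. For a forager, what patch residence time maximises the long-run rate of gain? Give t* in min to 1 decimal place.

25.2 min

By the marginal value theorem, leave when the instantaneous gain rate g'(t) equals the habitat-wide average g(t)/(T + t).
g'(t) = 400·22/(t + 22)². Setting 400·22/(t+22)² = 400t/[(t+22)(28.8+t)] gives 22(28.8+t) = t(t+22), so t² = 22×28.8 = 633.6.
t* = √633.6 = 25.17 min.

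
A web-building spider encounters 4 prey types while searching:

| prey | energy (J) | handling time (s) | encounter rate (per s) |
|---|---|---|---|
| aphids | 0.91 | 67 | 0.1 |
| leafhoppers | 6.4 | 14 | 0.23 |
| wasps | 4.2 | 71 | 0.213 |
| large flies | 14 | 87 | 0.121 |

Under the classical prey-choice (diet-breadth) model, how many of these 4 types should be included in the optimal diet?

E/h in descending order: leafhoppers 0.457, large flies 0.161, wasps 0.0592, aphids 0.0136 J/s. The optimal diet is the largest prefix of this list for which every included type satisfies E_i/h_i > R on the types above it.
Rate on top 1: 0.3488. large flies: 0.161 < 0.3488 → exclude; stop.
Optimal diet: leafhoppers — 1 of 4 types.

1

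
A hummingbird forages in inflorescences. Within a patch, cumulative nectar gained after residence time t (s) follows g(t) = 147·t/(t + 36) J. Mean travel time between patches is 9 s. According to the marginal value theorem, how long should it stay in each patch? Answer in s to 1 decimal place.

By the marginal value theorem, leave when the instantaneous gain rate g'(t) equals the habitat-wide average g(t)/(T + t).
g'(t) = 147·36/(t + 36)². Setting 147·36/(t+36)² = 147t/[(t+36)(9+t)] gives 36(9+t) = t(t+36), so t² = 36×9 = 324.
t* = √324 = 18 s.

18.0 s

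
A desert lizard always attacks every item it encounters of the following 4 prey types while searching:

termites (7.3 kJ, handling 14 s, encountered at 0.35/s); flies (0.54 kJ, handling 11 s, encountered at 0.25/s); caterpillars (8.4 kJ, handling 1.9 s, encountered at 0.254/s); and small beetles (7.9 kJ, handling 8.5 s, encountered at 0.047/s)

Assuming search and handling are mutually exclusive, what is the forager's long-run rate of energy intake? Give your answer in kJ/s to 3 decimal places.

Energy encountered per unit search time: 0.35×7.3 + 0.25×0.54 + 0.254×8.4 + 0.047×7.9 = 5.195 kJ/s.
Handling time per unit search time: 0.35×14 + 0.25×11 + 0.254×1.9 + 0.047×8.5 = 8.532.
Rate = 5.195/(1 + 8.532) = 0.545 kJ/s.

0.545 kJ/s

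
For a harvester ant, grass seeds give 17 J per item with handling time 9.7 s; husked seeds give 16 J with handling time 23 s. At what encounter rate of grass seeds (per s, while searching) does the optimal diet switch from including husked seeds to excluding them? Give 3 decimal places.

The zero-one rule: include husked seeds iff E₂/h₂ > λE₁/(1+λh₁). Equality gives the switch point.
λE₁h₂ = E₂ + λE₂h₁ ⇒ λ = E₂/(E₁h₂ − E₂h₁) = 16/(391 − 155.2) = 0.06785 per s.

0.068 per s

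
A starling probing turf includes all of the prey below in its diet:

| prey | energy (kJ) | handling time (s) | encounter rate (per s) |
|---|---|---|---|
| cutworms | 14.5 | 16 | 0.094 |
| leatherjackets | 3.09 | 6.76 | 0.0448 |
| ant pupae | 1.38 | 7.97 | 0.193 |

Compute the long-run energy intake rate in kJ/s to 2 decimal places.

0.41 kJ/s

Energy encountered per unit search time: 0.094×14.5 + 0.0448×3.09 + 0.193×1.38 = 1.768 kJ/s.
Handling time per unit search time: 0.094×16 + 0.0448×6.76 + 0.193×7.97 = 3.345.
Rate = 1.768/(1 + 3.345) = 0.4068 kJ/s.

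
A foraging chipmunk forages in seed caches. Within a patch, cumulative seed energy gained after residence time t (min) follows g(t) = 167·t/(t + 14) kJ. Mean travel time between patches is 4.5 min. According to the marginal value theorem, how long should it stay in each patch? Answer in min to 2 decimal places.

7.94 min

Maximise g(t)/(T+t): set derivative to zero → g'(t)(T+t) = g(t).
g'(t) = 167·14/(t + 14)². Setting 167·14/(t+14)² = 167t/[(t+14)(4.5+t)] gives 14(4.5+t) = t(t+14), so t² = 14×4.5 = 63.
t* = √63 = 7.937 min.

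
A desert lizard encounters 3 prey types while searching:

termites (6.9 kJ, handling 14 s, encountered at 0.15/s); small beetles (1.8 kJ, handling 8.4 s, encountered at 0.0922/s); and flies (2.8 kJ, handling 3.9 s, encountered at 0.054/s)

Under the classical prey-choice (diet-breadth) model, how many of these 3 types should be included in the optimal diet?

E/h in descending order: flies 0.718, termites 0.493, small beetles 0.214 kJ/s. The optimal diet is the largest prefix of this list for which every included type satisfies E_i/h_i > R on the types above it.
Rate on top 1: 0.1249. termites: 0.493 > 0.1249 → include.
Rate on top 2: 0.3583. small beetles: 0.214 < 0.3583 → exclude; stop.
Optimal diet: flies, termites — 2 of 3 types.

2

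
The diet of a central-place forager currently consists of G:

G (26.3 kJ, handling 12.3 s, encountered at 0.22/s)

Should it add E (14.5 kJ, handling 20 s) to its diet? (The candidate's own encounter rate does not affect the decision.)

No

On G alone, R = ΣλE/(1+Σλh) = 5.786/3.706 = 1.561 kJ/s.
Profitability of E: 14.5/20 = 0.725 kJ/s.
Since 0.725 < R, time spent handling E is better spent searching.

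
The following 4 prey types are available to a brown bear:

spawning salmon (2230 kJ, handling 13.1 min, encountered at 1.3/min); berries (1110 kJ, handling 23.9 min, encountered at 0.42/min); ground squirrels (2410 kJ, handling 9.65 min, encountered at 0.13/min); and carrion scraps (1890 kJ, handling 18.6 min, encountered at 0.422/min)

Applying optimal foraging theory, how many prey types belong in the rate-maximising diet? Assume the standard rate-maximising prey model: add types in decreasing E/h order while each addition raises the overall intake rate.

2

Rank by E/h (kJ/min): ground squirrels 250, spawning salmon 170, carrion scraps 102, berries 46.4. Include each in turn until the next type's E/h falls below the running intake rate.
Rate on top 1: 139. spawning salmon: 170 > 139 → include.
Rate on top 2: 166.6. carrion scraps: 102 < 166.6 → exclude; stop.
Optimal diet: ground squirrels, spawning salmon — 2 of 4 types.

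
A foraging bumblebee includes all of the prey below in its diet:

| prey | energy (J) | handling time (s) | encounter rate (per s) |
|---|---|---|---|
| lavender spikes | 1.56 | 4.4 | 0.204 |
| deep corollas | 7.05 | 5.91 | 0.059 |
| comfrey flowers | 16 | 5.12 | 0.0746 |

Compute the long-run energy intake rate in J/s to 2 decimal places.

R = (0.204×1.56 + 0.059×7.05 + 0.0746×16) / (1 + 0.204×4.4 + 0.059×5.91 + 0.0746×5.12) = 1.928/2.628 = 0.7335 J/s.

0.73 J/s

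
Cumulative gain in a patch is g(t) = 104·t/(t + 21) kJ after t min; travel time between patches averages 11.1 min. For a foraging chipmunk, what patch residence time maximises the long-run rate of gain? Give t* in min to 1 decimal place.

Optimal t* satisfies g'(t*) = g(t*)/(T + t*).
g'(t) = 104·21/(t + 21)². Setting 104·21/(t+21)² = 104t/[(t+21)(11.1+t)] gives 21(11.1+t) = t(t+21), so t² = 21×11.1 = 233.1.
t* = √233.1 = 15.27 min.

15.3 min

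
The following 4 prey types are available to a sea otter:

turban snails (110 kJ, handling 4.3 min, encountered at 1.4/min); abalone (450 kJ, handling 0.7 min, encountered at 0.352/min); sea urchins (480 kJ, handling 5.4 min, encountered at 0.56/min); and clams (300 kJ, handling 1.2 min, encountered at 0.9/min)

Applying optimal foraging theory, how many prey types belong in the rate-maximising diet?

E/h in descending order: abalone 643, clams 250, sea urchins 88.9, turban snails 25.6 kJ/min. The optimal diet is the largest prefix of this list for which every included type satisfies E_i/h_i > R on the types above it.
Rate on top 1: 127.1. clams: 250 > 127.1 → include.
Rate on top 2: 184.1. sea urchins: 88.9 < 184.1 → exclude; stop.
Optimal diet: abalone, clams — 2 of 4 types.

2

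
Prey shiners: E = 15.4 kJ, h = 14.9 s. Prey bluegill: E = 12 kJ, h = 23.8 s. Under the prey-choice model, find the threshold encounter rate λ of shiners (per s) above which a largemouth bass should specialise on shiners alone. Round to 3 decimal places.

0.064 per s

At the threshold, the rate on shiners alone equals the profitability of bluegill: λ·15.4/(1 + λ·14.9) = 12/23.8 = 0.5042.
Rearranging, λ(15.4 − 0.5042×14.9) = 0.5042, so λ = 0.5042/7.887 = 0.06392 per s.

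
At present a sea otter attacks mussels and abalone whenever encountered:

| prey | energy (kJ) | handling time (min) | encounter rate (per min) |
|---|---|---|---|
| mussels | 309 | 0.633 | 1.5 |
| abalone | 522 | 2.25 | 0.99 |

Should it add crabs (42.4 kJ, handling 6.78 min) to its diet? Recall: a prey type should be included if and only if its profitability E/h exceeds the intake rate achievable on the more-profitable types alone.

Intake rate on the current diet: R = (1.5×309 + 0.99×522) / (1 + 1.5×0.633 + 0.99×2.25) = 980.3/4.177 = 234.7 kJ/min.
Profitability of crabs: 42.4/6.78 = 6.254 kJ/min.
Since 6.254 < R, time spent handling crabs is better spent searching.

No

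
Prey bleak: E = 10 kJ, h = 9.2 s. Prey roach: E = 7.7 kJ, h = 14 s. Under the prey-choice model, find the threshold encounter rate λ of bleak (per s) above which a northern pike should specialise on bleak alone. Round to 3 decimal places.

0.111 per s

The zero-one rule: include roach iff E₂/h₂ > λE₁/(1+λh₁). Equality gives the switch point.
λE₁h₂ = E₂ + λE₂h₁ ⇒ λ = E₂/(E₁h₂ − E₂h₁) = 7.7/(140 − 70.84) = 0.1113 per s.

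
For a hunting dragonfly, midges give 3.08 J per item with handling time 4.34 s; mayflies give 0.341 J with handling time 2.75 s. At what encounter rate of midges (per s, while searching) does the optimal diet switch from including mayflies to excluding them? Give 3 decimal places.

0.049 per s

At the threshold, the rate on midges alone equals the profitability of mayflies: λ·3.08/(1 + λ·4.34) = 0.341/2.75 = 0.124.
Rearranging, λ(3.08 − 0.124×4.34) = 0.124, so λ = 0.124/2.542 = 0.04878 per s.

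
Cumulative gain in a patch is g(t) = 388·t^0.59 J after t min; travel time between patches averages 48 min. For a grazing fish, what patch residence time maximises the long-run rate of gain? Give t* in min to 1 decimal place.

69.1 min

By the marginal value theorem, leave when the instantaneous gain rate g'(t) equals the habitat-wide average g(t)/(T + t).
g'(t) = 0.59·388·t^-0.41. Setting 0.59·388·t^-0.41 = 388·t^0.59/(48+t) gives 0.59(48+t) = t, so 0.41·t = 0.59×48.
t* = 0.59×48/0.41 = 69.07 min.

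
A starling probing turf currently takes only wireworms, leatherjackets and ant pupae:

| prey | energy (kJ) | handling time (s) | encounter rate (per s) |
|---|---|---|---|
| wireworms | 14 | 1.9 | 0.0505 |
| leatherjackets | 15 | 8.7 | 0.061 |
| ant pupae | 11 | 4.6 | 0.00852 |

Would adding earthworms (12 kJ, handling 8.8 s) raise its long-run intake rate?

On wireworms, leatherjackets and ant pupae alone, R = ΣλE/(1+Σλh) = 1.716/1.666 = 1.03 kJ/s.
Profitability of earthworms: 12/8.8 = 1.364 kJ/s.
Since 1.364 > R, including earthworms increases the long-run rate.

Yes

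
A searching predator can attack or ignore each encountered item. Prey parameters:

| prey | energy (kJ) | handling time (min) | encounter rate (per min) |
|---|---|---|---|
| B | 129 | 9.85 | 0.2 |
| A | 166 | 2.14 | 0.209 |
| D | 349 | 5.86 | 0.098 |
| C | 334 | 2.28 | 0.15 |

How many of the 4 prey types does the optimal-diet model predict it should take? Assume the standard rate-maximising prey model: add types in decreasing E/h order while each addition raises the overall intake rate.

Rank by E/h (kJ/min): C 146, A 77.6, D 59.6, B 13.1. Include each in turn until the next type's E/h falls below the running intake rate.
Rate on top 1: 37.33. A: 77.6 > 37.33 → include.
Rate on top 2: 47.39. D: 59.6 > 47.39 → include.
Rate on top 3: 50.35. B: 13.1 < 50.35 → exclude; stop.
Optimal diet: C, A, D — 3 of 4 types.

3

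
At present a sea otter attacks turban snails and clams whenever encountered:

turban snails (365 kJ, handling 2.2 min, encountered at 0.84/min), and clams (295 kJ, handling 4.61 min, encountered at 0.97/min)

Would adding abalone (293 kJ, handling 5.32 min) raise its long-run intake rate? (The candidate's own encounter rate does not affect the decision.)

On turban snails and clams alone, R = ΣλE/(1+Σλh) = 592.8/7.32 = 80.98 kJ/min.
abalone: E/h = 293/5.32 = 55.08 kJ/min.
Since 55.08 < R, time spent handling abalone is better spent searching.

No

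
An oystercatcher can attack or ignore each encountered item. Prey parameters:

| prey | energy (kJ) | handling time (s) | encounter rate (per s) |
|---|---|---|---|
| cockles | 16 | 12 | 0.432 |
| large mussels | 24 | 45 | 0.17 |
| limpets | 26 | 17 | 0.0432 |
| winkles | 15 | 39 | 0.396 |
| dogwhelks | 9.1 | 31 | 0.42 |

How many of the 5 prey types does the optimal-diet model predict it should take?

Profitabilities (E/h, kJ/s): limpets 1.53, cockles 1.33, large mussels 0.533, winkles 0.385, dogwhelks 0.294. Add prey in this order while the next type's profitability exceeds the intake rate on those already taken.
Rate on top 1: 0.6476. cockles: 1.33 > 0.6476 → include.
Rate on top 2: 1.161. large mussels: 0.533 < 1.161 → exclude; stop.
Optimal diet: limpets, cockles — 2 of 5 types.

2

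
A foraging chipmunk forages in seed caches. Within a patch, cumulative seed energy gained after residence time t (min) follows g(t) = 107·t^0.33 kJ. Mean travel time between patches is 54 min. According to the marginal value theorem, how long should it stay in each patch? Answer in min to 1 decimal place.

By the marginal value theorem, leave when the instantaneous gain rate g'(t) equals the habitat-wide average g(t)/(T + t).
g'(t) = 0.33·107·t^-0.67. Setting 0.33·107·t^-0.67 = 107·t^0.33/(54+t) gives 0.33(54+t) = t, so 0.67·t = 0.33×54.
t* = 0.33×54/0.67 = 26.6 min.

26.6 min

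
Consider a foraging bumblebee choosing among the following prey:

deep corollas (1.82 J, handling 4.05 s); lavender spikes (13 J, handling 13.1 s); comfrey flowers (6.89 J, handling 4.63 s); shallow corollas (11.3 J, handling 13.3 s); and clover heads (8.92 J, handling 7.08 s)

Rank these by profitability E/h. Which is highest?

comfrey flowers

In descending order of E/h:
comfrey flowers: 6.89/4.63 = 1.49 J/s
clover heads: 8.92/7.08 = 1.26 J/s
lavender spikes: 13/13.1 = 0.992 J/s
shallow corollas: 11.3/13.3 = 0.85 J/s
deep corollas: 1.82/4.05 = 0.449 J/s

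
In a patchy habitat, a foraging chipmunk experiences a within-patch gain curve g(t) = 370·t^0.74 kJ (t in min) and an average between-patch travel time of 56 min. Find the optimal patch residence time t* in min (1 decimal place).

159.4 min

Optimal t* satisfies g'(t*) = g(t*)/(T + t*).
g'(t) = 0.74·370·t^-0.26. Setting 0.74·370·t^-0.26 = 370·t^0.74/(56+t) gives 0.74(56+t) = t, so 0.26·t = 0.74×56.
t* = 0.74×56/0.26 = 159.4 min.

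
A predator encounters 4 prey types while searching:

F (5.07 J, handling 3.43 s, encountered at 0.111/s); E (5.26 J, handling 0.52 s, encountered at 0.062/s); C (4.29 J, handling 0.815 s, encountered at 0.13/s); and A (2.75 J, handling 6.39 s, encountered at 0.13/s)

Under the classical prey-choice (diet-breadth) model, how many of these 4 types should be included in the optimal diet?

3

Profitabilities (E/h, J/s): E 10.1, C 5.26, F 1.48, A 0.43. Add prey in this order while the next type's profitability exceeds the intake rate on those already taken.
Rate on top 1: 0.3159. C: 5.26 > 0.3159 → include.
Rate on top 2: 0.7765. F: 1.48 > 0.7765 → include.
Rate on top 3: 0.9524. A: 0.43 < 0.9524 → exclude; stop.
Optimal diet: E, C, F — 3 of 4 types.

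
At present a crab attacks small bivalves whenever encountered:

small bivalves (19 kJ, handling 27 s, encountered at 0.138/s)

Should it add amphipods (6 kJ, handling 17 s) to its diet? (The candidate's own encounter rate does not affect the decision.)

No

On small bivalves alone, R = ΣλE/(1+Σλh) = 2.622/4.726 = 0.5548 kJ/s.
amphipods: E/h = 6/17 = 0.3529 kJ/s.
Since 0.3529 < R, time spent handling amphipods is better spent searching.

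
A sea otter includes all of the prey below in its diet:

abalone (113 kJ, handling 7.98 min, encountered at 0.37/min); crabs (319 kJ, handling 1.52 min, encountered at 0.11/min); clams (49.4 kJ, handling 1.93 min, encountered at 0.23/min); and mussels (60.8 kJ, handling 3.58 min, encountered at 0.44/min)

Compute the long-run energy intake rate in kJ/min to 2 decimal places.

18.74 kJ/min

R = (0.37×113 + 0.11×319 + 0.23×49.4 + 0.44×60.8) / (1 + 0.37×7.98 + 0.11×1.52 + 0.23×1.93 + 0.44×3.58) = 115/6.139 = 18.74 kJ/min.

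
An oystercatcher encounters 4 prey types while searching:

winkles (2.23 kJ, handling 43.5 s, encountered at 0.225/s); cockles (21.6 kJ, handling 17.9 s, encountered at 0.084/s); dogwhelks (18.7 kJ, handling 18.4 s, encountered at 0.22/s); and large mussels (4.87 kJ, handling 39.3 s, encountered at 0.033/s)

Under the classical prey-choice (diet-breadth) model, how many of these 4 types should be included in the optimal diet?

Rank by E/h (kJ/s): cockles 1.21, dogwhelks 1.02, large mussels 0.124, winkles 0.0513. Include each in turn until the next type's E/h falls below the running intake rate.
Rate on top 1: 0.7247. dogwhelks: 1.02 > 0.7247 → include.
Rate on top 2: 0.9049. large mussels: 0.124 < 0.9049 → exclude; stop.
Optimal diet: cockles, dogwhelks — 2 of 4 types.

2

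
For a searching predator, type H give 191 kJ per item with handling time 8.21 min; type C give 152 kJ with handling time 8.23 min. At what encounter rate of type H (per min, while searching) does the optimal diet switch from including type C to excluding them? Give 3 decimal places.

At the threshold, the rate on type H alone equals the profitability of type C: λ·191/(1 + λ·8.21) = 152/8.23 = 18.47.
Rearranging, λ(191 − 18.47×8.21) = 18.47, so λ = 18.47/39.37 = 0.4691 per min.

0.469 per min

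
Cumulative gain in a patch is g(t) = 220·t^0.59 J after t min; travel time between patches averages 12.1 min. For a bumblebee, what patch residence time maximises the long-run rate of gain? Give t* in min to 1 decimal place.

By the marginal value theorem, leave when the instantaneous gain rate g'(t) equals the habitat-wide average g(t)/(T + t).
g'(t) = 0.59·220·t^-0.41. Setting 0.59·220·t^-0.41 = 220·t^0.59/(12.1+t) gives 0.59(12.1+t) = t, so 0.41·t = 0.59×12.1.
t* = 0.59×12.1/0.41 = 17.41 min.

17.4 min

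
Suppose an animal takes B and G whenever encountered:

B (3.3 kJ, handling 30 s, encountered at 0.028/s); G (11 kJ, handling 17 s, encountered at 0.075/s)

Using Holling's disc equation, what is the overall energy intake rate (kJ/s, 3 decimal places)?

0.295 kJ/s

R = Σλ_iE_i / (1 + Σλ_ih_i)
Numerator: 0.028×3.3 + 0.075×11 = 0.9174
Denominator: 1 + 0.028×30 + 0.075×17 = 3.115
R = 0.9174/3.115 = 0.2945 kJ/s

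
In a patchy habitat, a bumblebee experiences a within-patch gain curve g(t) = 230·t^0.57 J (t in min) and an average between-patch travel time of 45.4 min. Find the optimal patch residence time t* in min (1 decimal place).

Optimal t* satisfies g'(t*) = g(t*)/(T + t*).
g'(t) = 0.57·230·t^-0.43. Setting 0.57·230·t^-0.43 = 230·t^0.57/(45.4+t) gives 0.57(45.4+t) = t, so 0.43·t = 0.57×45.4.
t* = 0.57×45.4/0.43 = 60.18 min.

60.2 min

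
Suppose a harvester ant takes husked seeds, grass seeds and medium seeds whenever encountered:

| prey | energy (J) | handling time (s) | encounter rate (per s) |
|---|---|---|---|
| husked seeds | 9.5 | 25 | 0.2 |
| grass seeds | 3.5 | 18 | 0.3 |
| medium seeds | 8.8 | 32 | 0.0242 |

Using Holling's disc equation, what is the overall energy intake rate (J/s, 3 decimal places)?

Energy encountered per unit search time: 0.2×9.5 + 0.3×3.5 + 0.0242×8.8 = 3.163 J/s.
Handling time per unit search time: 0.2×25 + 0.3×18 + 0.0242×32 = 11.17.
Rate = 3.163/(1 + 11.17) = 0.2598 J/s.

0.260 J/s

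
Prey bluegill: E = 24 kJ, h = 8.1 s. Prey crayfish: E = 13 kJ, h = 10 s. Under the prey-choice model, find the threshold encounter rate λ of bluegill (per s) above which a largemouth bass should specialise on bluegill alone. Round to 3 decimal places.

The zero-one rule: include crayfish iff E₂/h₂ > λE₁/(1+λh₁). Equality gives the switch point.
λE₁h₂ = E₂ + λE₂h₁ ⇒ λ = E₂/(E₁h₂ − E₂h₁) = 13/(240 − 105.3) = 0.09651 per s.

0.097 per s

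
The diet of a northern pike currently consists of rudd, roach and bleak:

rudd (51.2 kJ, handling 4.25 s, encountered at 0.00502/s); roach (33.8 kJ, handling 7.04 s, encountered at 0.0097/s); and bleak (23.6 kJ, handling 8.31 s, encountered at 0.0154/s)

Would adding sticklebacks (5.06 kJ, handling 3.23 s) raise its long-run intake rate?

Yes

On rudd, roach and bleak alone, R = ΣλE/(1+Σλh) = 0.9483/1.218 = 0.7788 kJ/s.
Profitability of sticklebacks: 5.06/3.23 = 1.567 kJ/s.
Since 1.567 > R, including sticklebacks increases the long-run rate.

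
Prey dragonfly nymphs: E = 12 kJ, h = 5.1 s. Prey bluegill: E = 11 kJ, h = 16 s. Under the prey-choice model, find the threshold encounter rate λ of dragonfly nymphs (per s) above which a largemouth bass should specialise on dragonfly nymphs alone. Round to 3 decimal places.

0.081 per s

Drop bluegill once their profitability E₂/h₂ falls below the rate achievable on dragonfly nymphs alone: E₂/h₂ = λE₁/(1 + λh₁).
Solve for λ: λE₁h₂ = E₂(1 + λh₁) → λ(E₁h₂ − E₂h₁) = E₂ → λ = E₂/(E₁h₂ − E₂h₁).
λ = 11/(12×16 − 11×5.1) = 11/135.9 = 0.08094 per s.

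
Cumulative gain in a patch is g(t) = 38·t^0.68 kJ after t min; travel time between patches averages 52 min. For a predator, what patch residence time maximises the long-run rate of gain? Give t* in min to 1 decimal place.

Maximise g(t)/(T+t): set derivative to zero → g'(t)(T+t) = g(t).
g'(t) = 0.68·38·t^-0.32. Setting 0.68·38·t^-0.32 = 38·t^0.68/(52+t) gives 0.68(52+t) = t, so 0.32·t = 0.68×52.
t* = 0.68×52/0.32 = 110.5 min.

110.5 min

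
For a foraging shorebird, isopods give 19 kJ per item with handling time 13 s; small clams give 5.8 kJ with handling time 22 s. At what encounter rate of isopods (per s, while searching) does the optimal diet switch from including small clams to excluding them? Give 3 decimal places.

Drop small clams once their profitability E₂/h₂ falls below the rate achievable on isopods alone: E₂/h₂ = λE₁/(1 + λh₁).
Solve for λ: λE₁h₂ = E₂(1 + λh₁) → λ(E₁h₂ − E₂h₁) = E₂ → λ = E₂/(E₁h₂ − E₂h₁).
λ = 5.8/(19×22 − 5.8×13) = 5.8/342.6 = 0.01693 per s.

0.017 per s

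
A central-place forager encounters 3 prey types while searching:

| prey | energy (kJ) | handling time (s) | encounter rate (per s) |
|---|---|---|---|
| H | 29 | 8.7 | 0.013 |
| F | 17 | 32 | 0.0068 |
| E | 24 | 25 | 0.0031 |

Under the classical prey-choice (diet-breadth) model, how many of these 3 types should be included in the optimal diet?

Profitabilities (E/h, kJ/s): H 3.33, E 0.96, F 0.531. Add prey in this order while the next type's profitability exceeds the intake rate on those already taken.
Rate on top 1: 0.3387. E: 0.96 > 0.3387 → include.
Rate on top 2: 0.3791. F: 0.531 > 0.3791 → include.
Optimal diet: H, E, F — 3 of 3 types.

3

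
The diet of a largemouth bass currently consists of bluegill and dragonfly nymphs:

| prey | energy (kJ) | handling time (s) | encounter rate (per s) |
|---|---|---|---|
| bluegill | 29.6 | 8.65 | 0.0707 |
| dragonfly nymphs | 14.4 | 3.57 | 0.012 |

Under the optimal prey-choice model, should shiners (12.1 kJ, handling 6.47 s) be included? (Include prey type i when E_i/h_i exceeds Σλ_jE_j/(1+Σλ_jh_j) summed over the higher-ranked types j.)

Current rate: (0.0707×29.6 + 0.012×14.4)/(1 + 0.0707×8.65 + 0.012×3.57) = 1.369 kJ/s.
Profitability of shiners: 12.1/6.47 = 1.87 kJ/s.
1.87 > 1.369, so adding shiners raises the average — include it.

Yes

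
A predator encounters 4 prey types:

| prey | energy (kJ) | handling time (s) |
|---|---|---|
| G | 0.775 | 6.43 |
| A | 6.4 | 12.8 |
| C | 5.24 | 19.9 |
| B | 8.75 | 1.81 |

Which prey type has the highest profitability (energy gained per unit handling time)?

B

Profitability E/h (kJ/s): G = 0.775/6.43 = 0.121, A = 6.4/12.8 = 0.5, C = 5.24/19.9 = 0.263, B = 8.75/1.81 = 4.83.
Ranked: B > A > C > G.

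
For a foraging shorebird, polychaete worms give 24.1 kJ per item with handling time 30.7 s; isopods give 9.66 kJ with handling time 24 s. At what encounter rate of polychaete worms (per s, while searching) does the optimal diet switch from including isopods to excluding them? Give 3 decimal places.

Drop isopods once their profitability E₂/h₂ falls below the rate achievable on polychaete worms alone: E₂/h₂ = λE₁/(1 + λh₁).
Solve for λ: λE₁h₂ = E₂(1 + λh₁) → λ(E₁h₂ − E₂h₁) = E₂ → λ = E₂/(E₁h₂ − E₂h₁).
λ = 9.66/(24.1×24 − 9.66×30.7) = 9.66/281.8 = 0.03428 per s.

0.034 per s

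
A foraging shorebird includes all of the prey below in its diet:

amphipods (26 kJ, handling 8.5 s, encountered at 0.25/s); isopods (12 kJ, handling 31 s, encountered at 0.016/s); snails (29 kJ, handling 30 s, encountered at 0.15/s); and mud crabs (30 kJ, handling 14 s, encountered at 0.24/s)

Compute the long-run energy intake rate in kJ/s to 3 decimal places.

Energy encountered per unit search time: 0.25×26 + 0.016×12 + 0.15×29 + 0.24×30 = 18.24 kJ/s.
Handling time per unit search time: 0.25×8.5 + 0.016×31 + 0.15×30 + 0.24×14 = 10.48.
Rate = 18.24/(1 + 10.48) = 1.589 kJ/s.

1.589 kJ/s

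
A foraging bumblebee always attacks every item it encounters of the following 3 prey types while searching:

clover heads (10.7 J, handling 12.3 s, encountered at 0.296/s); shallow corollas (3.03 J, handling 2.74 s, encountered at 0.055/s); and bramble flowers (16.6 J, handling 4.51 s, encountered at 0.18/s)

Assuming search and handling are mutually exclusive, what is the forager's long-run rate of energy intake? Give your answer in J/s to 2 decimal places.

R = Σλ_iE_i / (1 + Σλ_ih_i)
Numerator: 0.296×10.7 + 0.055×3.03 + 0.18×16.6 = 6.322
Denominator: 1 + 0.296×12.3 + 0.055×2.74 + 0.18×4.51 = 5.603
R = 6.322/5.603 = 1.128 J/s

1.13 J/s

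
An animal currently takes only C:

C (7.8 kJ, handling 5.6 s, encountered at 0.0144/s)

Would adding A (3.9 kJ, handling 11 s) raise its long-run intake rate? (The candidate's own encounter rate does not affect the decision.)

Yes

Current rate: (0.0144×7.8)/(1 + 0.0144×5.6) = 0.1039 kJ/s.
A: E/h = 3.9/11 = 0.3545 kJ/s.
Since 0.3545 > R, including A increases the long-run rate.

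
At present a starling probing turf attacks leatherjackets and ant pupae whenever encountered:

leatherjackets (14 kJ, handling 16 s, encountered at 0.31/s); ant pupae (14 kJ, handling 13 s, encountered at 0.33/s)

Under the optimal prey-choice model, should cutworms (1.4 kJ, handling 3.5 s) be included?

Intake rate on the current diet: R = (0.31×14 + 0.33×14) / (1 + 0.31×16 + 0.33×13) = 8.96/10.25 = 0.8741 kJ/s.
cutworms: E/h = 1.4/3.5 = 0.4 kJ/s.
0.4 < 0.8741, so adding cutworms would lower the average — exclude it.

No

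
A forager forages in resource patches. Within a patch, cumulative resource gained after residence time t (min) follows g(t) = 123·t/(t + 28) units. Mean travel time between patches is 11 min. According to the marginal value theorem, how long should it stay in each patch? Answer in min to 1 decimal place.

Maximise g(t)/(T+t): set derivative to zero → g'(t)(T+t) = g(t).
g'(t) = 123·28/(t + 28)². Setting 123·28/(t+28)² = 123t/[(t+28)(11+t)] gives 28(11+t) = t(t+28), so t² = 28×11 = 308.
t* = √308 = 17.55 min.

17.5 min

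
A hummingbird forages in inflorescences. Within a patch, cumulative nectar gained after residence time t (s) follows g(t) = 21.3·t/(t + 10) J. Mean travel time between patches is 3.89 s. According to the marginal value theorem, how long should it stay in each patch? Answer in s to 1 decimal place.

Optimal t* satisfies g'(t*) = g(t*)/(T + t*).
g'(t) = 21.3·10/(t + 10)². Setting 21.3·10/(t+10)² = 21.3t/[(t+10)(3.89+t)] gives 10(3.89+t) = t(t+10), so t² = 10×3.89 = 38.9.
t* = √38.9 = 6.237 s.

6.2 s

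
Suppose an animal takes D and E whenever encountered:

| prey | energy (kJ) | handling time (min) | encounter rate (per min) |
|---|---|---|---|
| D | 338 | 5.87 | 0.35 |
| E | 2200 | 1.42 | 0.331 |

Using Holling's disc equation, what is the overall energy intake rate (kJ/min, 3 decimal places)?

240.175 kJ/min

R = (0.35×338 + 0.331×2200) / (1 + 0.35×5.87 + 0.331×1.42) = 846.5/3.525 = 240.2 kJ/min.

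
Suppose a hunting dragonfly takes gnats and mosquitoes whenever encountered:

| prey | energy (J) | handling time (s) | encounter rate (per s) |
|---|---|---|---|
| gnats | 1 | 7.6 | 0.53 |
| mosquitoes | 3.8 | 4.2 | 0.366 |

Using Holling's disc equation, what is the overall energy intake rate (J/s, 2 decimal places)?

0.29 J/s

R = Σλ_iE_i / (1 + Σλ_ih_i)
Numerator: 0.53×1 + 0.366×3.8 = 1.921
Denominator: 1 + 0.53×7.6 + 0.366×4.2 = 6.565
R = 1.921/6.565 = 0.2926 J/s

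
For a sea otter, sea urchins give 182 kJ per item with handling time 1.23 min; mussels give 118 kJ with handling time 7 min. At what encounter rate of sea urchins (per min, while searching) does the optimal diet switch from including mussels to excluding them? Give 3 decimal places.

0.105 per min

The zero-one rule: include mussels iff E₂/h₂ > λE₁/(1+λh₁). Equality gives the switch point.
λE₁h₂ = E₂ + λE₂h₁ ⇒ λ = E₂/(E₁h₂ − E₂h₁) = 118/(1274 − 145.1) = 0.1045 per min.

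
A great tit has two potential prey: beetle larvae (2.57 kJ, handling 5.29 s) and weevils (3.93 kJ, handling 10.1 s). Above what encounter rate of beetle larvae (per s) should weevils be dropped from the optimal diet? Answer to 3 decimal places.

The zero-one rule: include weevils iff E₂/h₂ > λE₁/(1+λh₁). Equality gives the switch point.
λE₁h₂ = E₂ + λE₂h₁ ⇒ λ = E₂/(E₁h₂ − E₂h₁) = 3.93/(25.96 − 20.79) = 0.7606 per s.

0.761 per s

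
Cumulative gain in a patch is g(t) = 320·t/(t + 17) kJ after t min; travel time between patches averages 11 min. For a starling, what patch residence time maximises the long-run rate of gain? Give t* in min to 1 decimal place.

Optimal t* satisfies g'(t*) = g(t*)/(T + t*).
g'(t) = 320·17/(t + 17)². Setting 320·17/(t+17)² = 320t/[(t+17)(11+t)] gives 17(11+t) = t(t+17), so t² = 17×11 = 187.
t* = √187 = 13.67 min.

13.7 min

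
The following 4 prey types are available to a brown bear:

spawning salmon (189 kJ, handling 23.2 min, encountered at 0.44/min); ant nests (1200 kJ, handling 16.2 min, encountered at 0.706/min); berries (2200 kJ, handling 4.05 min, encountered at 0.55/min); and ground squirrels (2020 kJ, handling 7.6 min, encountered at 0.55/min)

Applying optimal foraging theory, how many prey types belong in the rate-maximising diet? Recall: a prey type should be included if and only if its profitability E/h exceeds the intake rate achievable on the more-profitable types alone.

1

E/h in descending order: berries 543, ground squirrels 266, ant nests 74.1, spawning salmon 8.15 kJ/min. The optimal diet is the largest prefix of this list for which every included type satisfies E_i/h_i > R on the types above it.
Rate on top 1: 374.9. ground squirrels: 266 < 374.9 → exclude; stop.
Optimal diet: berries — 1 of 4 types.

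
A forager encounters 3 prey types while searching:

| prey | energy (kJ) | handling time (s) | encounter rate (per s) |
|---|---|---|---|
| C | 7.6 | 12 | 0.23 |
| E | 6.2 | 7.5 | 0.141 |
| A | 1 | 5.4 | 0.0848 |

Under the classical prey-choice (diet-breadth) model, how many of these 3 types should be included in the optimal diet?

Profitabilities (E/h, kJ/s): E 0.827, C 0.633, A 0.185. Add prey in this order while the next type's profitability exceeds the intake rate on those already taken.
Rate on top 1: 0.4249. C: 0.633 > 0.4249 → include.
Rate on top 2: 0.5443. A: 0.185 < 0.5443 → exclude; stop.
Optimal diet: E, C — 2 of 3 types.

2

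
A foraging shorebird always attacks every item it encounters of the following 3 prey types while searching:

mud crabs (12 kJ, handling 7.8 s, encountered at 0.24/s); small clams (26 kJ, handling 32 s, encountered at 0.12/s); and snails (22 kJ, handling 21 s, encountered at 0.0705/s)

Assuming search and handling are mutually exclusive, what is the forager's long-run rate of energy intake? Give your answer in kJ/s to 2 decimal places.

0.92 kJ/s

Energy encountered per unit search time: 0.24×12 + 0.12×26 + 0.0705×22 = 7.551 kJ/s.
Handling time per unit search time: 0.24×7.8 + 0.12×32 + 0.0705×21 = 7.192.
Rate = 7.551/(1 + 7.192) = 0.9217 kJ/s.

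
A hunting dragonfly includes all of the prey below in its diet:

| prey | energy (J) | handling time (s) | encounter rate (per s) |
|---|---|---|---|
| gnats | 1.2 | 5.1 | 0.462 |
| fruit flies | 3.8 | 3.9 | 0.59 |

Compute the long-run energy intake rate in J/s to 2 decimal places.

R = (0.462×1.2 + 0.59×3.8) / (1 + 0.462×5.1 + 0.59×3.9) = 2.796/5.657 = 0.4943 J/s.

0.49 J/s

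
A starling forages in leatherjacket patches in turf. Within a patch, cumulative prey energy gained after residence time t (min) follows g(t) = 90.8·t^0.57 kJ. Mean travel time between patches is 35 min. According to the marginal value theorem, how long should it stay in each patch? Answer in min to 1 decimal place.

46.4 min

Optimal t* satisfies g'(t*) = g(t*)/(T + t*).
g'(t) = 0.57·90.8·t^-0.43. Setting 0.57·90.8·t^-0.43 = 90.8·t^0.57/(35+t) gives 0.57(35+t) = t, so 0.43·t = 0.57×35.
t* = 0.57×35/0.43 = 46.4 min.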